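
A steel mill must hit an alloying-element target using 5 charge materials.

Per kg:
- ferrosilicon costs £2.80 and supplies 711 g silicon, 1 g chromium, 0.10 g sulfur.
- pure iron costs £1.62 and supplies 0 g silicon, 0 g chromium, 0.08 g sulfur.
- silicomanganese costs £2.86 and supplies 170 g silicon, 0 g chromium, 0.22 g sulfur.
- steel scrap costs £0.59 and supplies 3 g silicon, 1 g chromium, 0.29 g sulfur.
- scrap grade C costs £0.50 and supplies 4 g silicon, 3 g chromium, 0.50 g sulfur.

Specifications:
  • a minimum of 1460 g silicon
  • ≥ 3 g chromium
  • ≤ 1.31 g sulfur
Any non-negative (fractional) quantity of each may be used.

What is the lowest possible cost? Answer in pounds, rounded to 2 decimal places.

Let x1 = kg of ferrosilicon, x2 = kg of pure iron, x3 = kg of silicomanganese, x4 = kg of steel scrap, x5 = kg of scrap grade C.
Minimise 2.8x1 + 1.62x2 + 2.86x3 + 0.59x4 + 0.5x5 with:
  711x1 + 170x3 + 3x4 + 4x5 ≥ 1460   (silicon)
  1x1 + 1x4 + 3x5 ≥ 3   (chromium)
  0.1x1 + 0.08x2 + 0.22x3 + 0.29x4 + 0.5x5 ≤ 1.31   (sulfur)
  x1, x2, x3, x4, x5 ≥ 0.
The cheapest feasible vertex uses only ferrosilicon, scrap grade C; pure iron, silicomanganese, steel scrap are not used. Binding constraints: silicon and chromium.
Solving gives x1 = 2.052, x5 = 0.3161.
Total cost: 2.8·2.052 + 0.5·0.3161 = 5.9037.

£5.90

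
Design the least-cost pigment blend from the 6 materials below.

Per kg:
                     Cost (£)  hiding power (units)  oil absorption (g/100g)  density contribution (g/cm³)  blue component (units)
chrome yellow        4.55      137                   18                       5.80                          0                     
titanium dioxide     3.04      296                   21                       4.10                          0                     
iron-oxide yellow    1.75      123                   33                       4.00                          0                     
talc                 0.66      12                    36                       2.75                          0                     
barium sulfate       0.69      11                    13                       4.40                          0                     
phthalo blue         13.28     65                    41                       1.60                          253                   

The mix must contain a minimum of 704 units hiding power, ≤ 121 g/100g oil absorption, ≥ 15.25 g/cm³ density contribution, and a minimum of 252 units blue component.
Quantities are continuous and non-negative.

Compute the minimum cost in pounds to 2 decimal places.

Let x1 = kg of chrome yellow, x2 = kg of titanium dioxide, x3 = kg of iron-oxide yellow, x4 = kg of talc, x5 = kg of barium sulfate, x6 = kg of phthalo blue.
Minimise 4.55x1 + 3.04x2 + 1.75x3 + 0.66x4 + 0.69x5 + 13.28x6 s.t.:
  137x1 + 296x2 + 123x3 + 12x4 + 11x5 + 65x6 ≥ 704   (hiding power)
  18x1 + 21x2 + 33x3 + 36x4 + 13x5 + 41x6 ≤ 121   (oil absorption)
  5.8x1 + 4.1x2 + 4x3 + 2.75x4 + 4.4x5 + 1.6x6 ≥ 15.25   (density contribution)
  253x6 ≥ 252   (blue component)
  x1, x2, x3, x4, x5, x6 ≥ 0.
The optimal basis is {titanium dioxide, barium sulfate, phthalo blue}; chrome yellow, iron-oxide yellow, talc drop out. There the hiding power, density contribution, blue component constraints are tight.
Optimal quantities: titanium dioxide = 2.118 kg, barium sulfate = 1.13 kg, phthalo blue = 0.996 kg.
Cost = 3.04·2.118 + 0.69·1.13 + 13.28·0.996 = 20.4453.

£20.45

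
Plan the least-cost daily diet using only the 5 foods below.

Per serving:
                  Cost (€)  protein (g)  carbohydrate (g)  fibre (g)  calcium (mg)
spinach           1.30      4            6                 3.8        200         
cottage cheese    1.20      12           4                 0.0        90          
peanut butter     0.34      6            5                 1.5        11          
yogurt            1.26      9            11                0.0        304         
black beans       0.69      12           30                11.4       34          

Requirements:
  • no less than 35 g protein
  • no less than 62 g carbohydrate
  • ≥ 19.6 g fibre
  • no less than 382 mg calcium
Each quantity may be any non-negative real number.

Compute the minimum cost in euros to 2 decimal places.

Treat it as an LP. Let x1 = servings of spinach, x2 = servings of cottage cheese, x3 = servings of peanut butter, x4 = servings of yogurt, x5 = servings of black beans.
Minimise 1.3x1 + 1.2x2 + 0.34x3 + 1.26x4 + 0.69x5 with:
  4x1 + 12x2 + 6x3 + 9x4 + 12x5 ≥ 35   (protein)
  6x1 + 4x2 + 5x3 + 11x4 + 30x5 ≥ 62   (carbohydrate)
  3.8x1 + 1.5x3 + 11.4x5 ≥ 19.6   (fibre)
  200x1 + 90x2 + 11x3 + 304x4 + 34x5 ≥ 382   (calcium)
  x1, x2, x3, x4, x5 ≥ 0.
The optimal basis is {yogurt, black beans}; spinach, cottage cheese, peanut butter drop out. The protein and calcium requirements are met with equality.
That vertex is x4 = 1.016, x5 = 2.155.
Hence cost = 1.26·1.016 + 0.69·2.155 = €2.7671.

€2.77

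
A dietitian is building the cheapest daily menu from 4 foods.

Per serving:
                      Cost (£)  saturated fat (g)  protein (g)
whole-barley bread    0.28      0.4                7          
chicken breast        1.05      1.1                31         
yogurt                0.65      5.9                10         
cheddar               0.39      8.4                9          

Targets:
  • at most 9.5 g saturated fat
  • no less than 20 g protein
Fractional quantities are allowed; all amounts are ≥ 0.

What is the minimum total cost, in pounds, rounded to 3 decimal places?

£0.677

Let x1 = servings of whole-barley bread, x2 = servings of chicken breast, x3 = servings of yogurt, x4 = servings of cheddar.
Minimise 0.28x1 + 1.05x2 + 0.65x3 + 0.39x4 with:
  0.4x1 + 1.1x2 + 5.9x3 + 8.4x4 ≤ 9.5   (saturated fat)
  7x1 + 31x2 + 10x3 + 9x4 ≥ 20   (protein)
  x1, x2, x3, x4 ≥ 0.
The minimum-cost mix takes nothing from whole-barley bread, yogurt, cheddar — only chicken breast. Binding constraint: protein.
That vertex is x2 = 0.6452.
Hence cost = 1.05·0.6452 = £0.67746.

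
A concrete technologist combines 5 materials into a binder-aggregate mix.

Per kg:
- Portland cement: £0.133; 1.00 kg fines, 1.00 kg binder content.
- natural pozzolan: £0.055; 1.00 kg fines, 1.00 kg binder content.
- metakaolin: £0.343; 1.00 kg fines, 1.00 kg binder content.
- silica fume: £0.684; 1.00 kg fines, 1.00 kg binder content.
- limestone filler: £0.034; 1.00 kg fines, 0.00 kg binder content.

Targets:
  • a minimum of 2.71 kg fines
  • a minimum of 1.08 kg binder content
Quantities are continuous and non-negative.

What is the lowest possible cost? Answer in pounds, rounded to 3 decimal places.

Treat it as an LP. Let x1 = kg of Portland cement, x2 = kg of natural pozzolan, x3 = kg of metakaolin, x4 = kg of silica fume, x5 = kg of limestone filler.
Minimize 0.133x1 + 0.055x2 + 0.343x3 + 0.684x4 + 0.034x5 with:
  1x1 + 1x2 + 1x3 + 1x4 + 1x5 ≥ 2.71   (fines)
  1x1 + 1x2 + 1x3 + 1x4 ≥ 1.08   (binder content)
  x1, x2, x3, x4, x5 ≥ 0.
At the optimum only natural pozzolan, limestone filler are positive (Portland cement, metakaolin, silica fume = 0). There the fines and binder content constraints are tight.
So natural pozzolan = 1.08 kg, limestone filler = 1.63 kg.
Objective = 0.055·1.08 + 0.034·1.63 = 0.11482.

£0.115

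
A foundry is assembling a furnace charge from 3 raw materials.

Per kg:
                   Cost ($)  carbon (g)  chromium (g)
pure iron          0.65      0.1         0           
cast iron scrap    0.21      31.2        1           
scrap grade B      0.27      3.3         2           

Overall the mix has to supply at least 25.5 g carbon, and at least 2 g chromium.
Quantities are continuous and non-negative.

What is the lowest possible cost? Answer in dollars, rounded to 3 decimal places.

Set it up as a linear program. Let x1 = kg of pure iron, x2 = kg of cast iron scrap, x3 = kg of scrap grade B.
Minimize 0.65x1 + 0.21x2 + 0.27x3 with:
  0.1x1 + 31.2x2 + 3.3x3 ≥ 25.5   (carbon)
  1x2 + 2x3 ≥ 2   (chromium)
  x1, x2, x3 ≥ 0.
The optimal basis is {cast iron scrap, scrap grade B}; pure iron drops out. Binding constraints: carbon and chromium.
So cast iron scrap = 0.7513 kg, scrap grade B = 0.6244 kg.
Total cost: 0.21·0.7513 + 0.27·0.6244 = 0.32636.

$0.326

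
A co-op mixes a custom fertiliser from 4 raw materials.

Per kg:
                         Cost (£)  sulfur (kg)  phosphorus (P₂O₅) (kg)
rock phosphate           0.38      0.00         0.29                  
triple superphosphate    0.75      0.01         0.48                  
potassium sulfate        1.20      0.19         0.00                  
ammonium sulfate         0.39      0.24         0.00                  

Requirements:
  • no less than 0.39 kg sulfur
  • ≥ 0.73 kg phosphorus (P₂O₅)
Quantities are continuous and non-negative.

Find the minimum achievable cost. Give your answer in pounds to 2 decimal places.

£1.59

Treat it as an LP. Let x1 = kg of rock phosphate, x2 = kg of triple superphosphate, x3 = kg of potassium sulfate, x4 = kg of ammonium sulfate.
Minimise 0.38x1 + 0.75x2 + 1.2x3 + 0.39x4 with:
  0.01x2 + 0.19x3 + 0.24x4 ≥ 0.39   (sulfur)
  0.29x1 + 0.48x2 ≥ 0.73   (phosphorus (P₂O₅))
  x1, x2, x3, x4 ≥ 0.
The minimum-cost mix takes nothing from triple superphosphate, potassium sulfate — only rock phosphate, ammonium sulfate. The sulfur and phosphorus (P₂O₅) requirements are met with equality.
That vertex is x1 = 2.517, x4 = 1.625.
Cost = 0.38·2.517 + 0.39·1.625 = 1.5902.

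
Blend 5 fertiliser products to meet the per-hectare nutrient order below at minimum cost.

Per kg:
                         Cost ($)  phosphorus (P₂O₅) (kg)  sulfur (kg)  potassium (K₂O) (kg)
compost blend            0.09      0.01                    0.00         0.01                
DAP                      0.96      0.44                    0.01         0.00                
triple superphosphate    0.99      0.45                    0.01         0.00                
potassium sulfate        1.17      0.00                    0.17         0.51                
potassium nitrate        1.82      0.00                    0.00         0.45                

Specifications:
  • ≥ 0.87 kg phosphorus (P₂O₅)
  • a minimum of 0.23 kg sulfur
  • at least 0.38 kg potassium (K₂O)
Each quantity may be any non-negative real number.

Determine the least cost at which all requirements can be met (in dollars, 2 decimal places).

Let x1 = kg of compost blend, x2 = kg of DAP, x3 = kg of triple superphosphate, x4 = kg of potassium sulfate, x5 = kg of potassium nitrate.
Minimize 0.09x1 + 0.96x2 + 0.99x3 + 1.17x4 + 1.82x5 with:
  0.01x1 + 0.44x2 + 0.45x3 ≥ 0.87   (phosphorus (P₂O₅))
  0.01x2 + 0.01x3 + 0.17x4 ≥ 0.23   (sulfur)
  0.01x1 + 0.51x4 + 0.45x5 ≥ 0.38   (potassium (K₂O))
  x1, x2, x3, x4, x5 ≥ 0.
The optimal basis is {DAP, potassium sulfate}; compost blend, triple superphosphate, potassium nitrate drop out. There the phosphorus (P₂O₅) and sulfur constraints are tight.
So DAP = 1.977 kg, potassium sulfate = 1.237 kg.
Total cost: 0.96·1.977 + 1.17·1.237 = 3.3452.

$3.35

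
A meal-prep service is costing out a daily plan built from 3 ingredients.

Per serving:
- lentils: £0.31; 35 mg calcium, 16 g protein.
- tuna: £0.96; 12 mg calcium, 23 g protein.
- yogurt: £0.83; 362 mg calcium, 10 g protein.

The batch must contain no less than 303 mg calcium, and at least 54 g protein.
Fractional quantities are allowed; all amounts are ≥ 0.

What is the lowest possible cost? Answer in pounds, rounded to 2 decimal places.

£1.39

Let x1 = servings of lentils, x2 = servings of tuna, x3 = servings of yogurt.
min 0.31x1 + 0.96x2 + 0.83x3 subject to:
  35x1 + 12x2 + 362x3 ≥ 303   (calcium)
  16x1 + 23x2 + 10x3 ≥ 54   (protein)
  x1, x2, x3 ≥ 0.
At the optimum only lentils, yogurt are positive (tuna = 0). The calcium and protein requirements are met with equality.
Optimal quantities: lentils = 3.035 servings, yogurt = 0.5436 servings.
Cost = 0.31·3.035 + 0.83·0.5436 = 1.3920.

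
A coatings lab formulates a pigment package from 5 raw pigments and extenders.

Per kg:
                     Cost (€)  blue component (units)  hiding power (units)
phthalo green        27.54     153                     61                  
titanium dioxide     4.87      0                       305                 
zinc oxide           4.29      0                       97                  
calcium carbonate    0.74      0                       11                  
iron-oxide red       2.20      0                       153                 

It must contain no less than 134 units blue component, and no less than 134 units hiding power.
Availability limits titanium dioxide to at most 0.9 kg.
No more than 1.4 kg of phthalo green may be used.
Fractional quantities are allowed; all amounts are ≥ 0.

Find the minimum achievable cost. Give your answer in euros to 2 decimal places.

Let x1 = kg of phthalo green, x2 = kg of titanium dioxide, x3 = kg of zinc oxide, x4 = kg of calcium carbonate, x5 = kg of iron-oxide red.
Minimise 27.54x1 + 4.87x2 + 4.29x3 + 0.74x4 + 2.2x5 s.t.:
  153x1 ≥ 134   (blue component)
  61x1 + 305x2 + 97x3 + 11x4 + 153x5 ≥ 134   (hiding power)
  x2 ≤ 0.9
  x1 ≤ 1.4
  x1, x2, x3, x4, x5 ≥ 0.
At the optimum only phthalo green, iron-oxide red are positive (titanium dioxide, zinc oxide, calcium carbonate = 0). The blue component and hiding power requirements are met with equality.
That vertex is x1 = 0.8758, x5 = 0.5266.
Cost = 27.54·0.8758 + 2.2·0.5266 = 25.2781.

€25.28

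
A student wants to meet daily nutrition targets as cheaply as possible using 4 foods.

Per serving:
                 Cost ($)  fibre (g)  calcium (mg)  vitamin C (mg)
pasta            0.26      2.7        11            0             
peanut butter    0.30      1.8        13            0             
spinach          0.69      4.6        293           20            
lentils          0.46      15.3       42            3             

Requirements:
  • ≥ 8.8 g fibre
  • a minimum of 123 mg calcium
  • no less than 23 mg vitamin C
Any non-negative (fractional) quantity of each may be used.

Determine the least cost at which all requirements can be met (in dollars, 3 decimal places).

Set it up as a linear program. Let x1 = servings of pasta, x2 = servings of peanut butter, x3 = servings of spinach, x4 = servings of lentils.
min 0.26x1 + 0.3x2 + 0.69x3 + 0.46x4 s.t.:
  2.7x1 + 1.8x2 + 4.6x3 + 15.3x4 ≥ 8.8   (fibre)
  11x1 + 13x2 + 293x3 + 42x4 ≥ 123   (calcium)
  20x3 + 3x4 ≥ 23   (vitamin C)
  x1, x2, x3, x4 ≥ 0.
At the optimum only spinach, lentils are positive (pasta, peanut butter = 0). Binding constraints: fibre and vitamin C.
Optimal quantities: spinach = 1.114 servings, lentils = 0.2402 servings.
Hence cost = 0.69·1.114 + 0.46·0.2402 = $0.87915.

$0.879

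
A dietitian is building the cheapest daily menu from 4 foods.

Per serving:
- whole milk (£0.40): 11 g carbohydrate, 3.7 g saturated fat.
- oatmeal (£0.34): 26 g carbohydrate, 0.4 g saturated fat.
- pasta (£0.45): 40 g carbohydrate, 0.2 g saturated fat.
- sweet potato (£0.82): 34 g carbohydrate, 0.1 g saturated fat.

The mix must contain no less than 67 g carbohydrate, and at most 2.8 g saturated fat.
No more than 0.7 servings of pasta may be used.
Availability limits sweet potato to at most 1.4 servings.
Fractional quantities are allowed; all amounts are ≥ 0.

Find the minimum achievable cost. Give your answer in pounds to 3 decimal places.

£0.825

Set it up as a linear program. Let x1 = servings of whole milk, x2 = servings of oatmeal, x3 = servings of pasta, x4 = servings of sweet potato.
Minimise 0.4x1 + 0.34x2 + 0.45x3 + 0.82x4 subject to:
  11x1 + 26x2 + 40x3 + 34x4 ≥ 67   (carbohydrate)
  3.7x1 + 0.4x2 + 0.2x3 + 0.1x4 ≤ 2.8   (saturated fat)
  x3 ≤ 0.7
  x4 ≤ 1.4
  x1, x2, x3, x4 ≥ 0.
The minimum-cost mix takes nothing from whole milk, sweet potato — only oatmeal, pasta. There the carbohydrate and the pasta cap constraints are tight.
That vertex is x2 = 1.5, x3 = 0.7.
Hence cost = 0.34·1.5 + 0.45·0.7 = £0.82500.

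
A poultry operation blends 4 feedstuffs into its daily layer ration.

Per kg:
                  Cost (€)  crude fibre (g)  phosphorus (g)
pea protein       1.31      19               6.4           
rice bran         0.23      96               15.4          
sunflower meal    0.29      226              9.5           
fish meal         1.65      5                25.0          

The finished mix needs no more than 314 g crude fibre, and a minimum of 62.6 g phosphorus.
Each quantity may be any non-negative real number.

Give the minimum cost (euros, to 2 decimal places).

€1.58

This is a linear program. Let x1 = kg of pea protein, x2 = kg of rice bran, x3 = kg of sunflower meal, x4 = kg of fish meal.
min 1.31x1 + 0.23x2 + 0.29x3 + 1.65x4 s.t.:
  19x1 + 96x2 + 226x3 + 5x4 ≤ 314   (crude fibre)
  6.4x1 + 15.4x2 + 9.5x3 + 25x4 ≥ 62.6   (phosphorus)
  x1, x2, x3, x4 ≥ 0.
The cheapest feasible vertex uses only rice bran, fish meal; pea protein, sunflower meal are not used. The crude fibre and phosphorus requirements are met with equality.
That vertex is x2 = 3.245, x4 = 0.5054.
Hence cost = 0.23·3.245 + 1.65·0.5054 = €1.5803.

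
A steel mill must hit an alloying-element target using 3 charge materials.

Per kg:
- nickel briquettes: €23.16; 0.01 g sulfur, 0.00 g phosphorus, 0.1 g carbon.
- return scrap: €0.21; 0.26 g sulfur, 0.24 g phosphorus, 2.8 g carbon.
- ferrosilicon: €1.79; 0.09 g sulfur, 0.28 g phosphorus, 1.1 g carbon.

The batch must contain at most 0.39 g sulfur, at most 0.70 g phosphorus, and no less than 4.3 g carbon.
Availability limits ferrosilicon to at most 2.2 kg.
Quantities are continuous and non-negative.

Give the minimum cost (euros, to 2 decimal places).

Treat it as an LP. Let x1 = kg of nickel briquettes, x2 = kg of return scrap, x3 = kg of ferrosilicon.
Minimise 23.16x1 + 0.21x2 + 1.79x3 s.t.:
  0.01x1 + 0.26x2 + 0.09x3 ≤ 0.39   (sulfur)
  0.24x2 + 0.28x3 ≤ 0.7   (phosphorus)
  0.1x1 + 2.8x2 + 1.1x3 ≥ 4.3   (carbon)
  x3 ≤ 2.2
  x1, x2, x3 ≥ 0.
The optimal basis is {return scrap, ferrosilicon}; nickel briquettes drops out. Binding constraints: sulfur and carbon.
Solving gives x2 = 1.235, x3 = 0.7647.
Hence cost = 0.21·1.235 + 1.79·0.7647 = €1.6282.

€1.63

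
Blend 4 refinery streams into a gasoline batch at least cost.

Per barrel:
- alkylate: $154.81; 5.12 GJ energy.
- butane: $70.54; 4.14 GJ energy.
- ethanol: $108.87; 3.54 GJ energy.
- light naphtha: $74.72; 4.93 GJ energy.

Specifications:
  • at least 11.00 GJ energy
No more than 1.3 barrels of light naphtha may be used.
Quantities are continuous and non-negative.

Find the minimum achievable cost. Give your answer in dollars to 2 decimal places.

$175.36

Set it up as a linear program. Let x1 = barrels of alkylate, x2 = barrels of butane, x3 = barrels of ethanol, x4 = barrels of light naphtha.
min 154.81x1 + 70.54x2 + 108.87x3 + 74.72x4 s.t.:
  5.12x1 + 4.14x2 + 3.54x3 + 4.93x4 ≥ 11   (energy)
  x4 ≤ 1.3
  x1, x2, x3, x4 ≥ 0.
The cheapest feasible vertex uses only butane, light naphtha; alkylate, ethanol are not used. Binding constraints: energy and the light naphtha cap.
Optimal quantities: butane = 1.109 barrels, light naphtha = 1.3 barrels.
Cost = 70.54·1.109 + 74.72·1.3 = 175.3649.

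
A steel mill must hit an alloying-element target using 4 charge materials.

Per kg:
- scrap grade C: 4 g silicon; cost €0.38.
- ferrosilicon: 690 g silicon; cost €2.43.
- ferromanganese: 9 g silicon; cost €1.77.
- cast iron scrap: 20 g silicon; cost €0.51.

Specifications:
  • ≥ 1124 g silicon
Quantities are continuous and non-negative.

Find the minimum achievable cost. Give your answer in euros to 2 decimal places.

Let x1 = kg of scrap grade C, x2 = kg of ferrosilicon, x3 = kg of ferromanganese, x4 = kg of cast iron scrap.
Minimize 0.38x1 + 2.43x2 + 1.77x3 + 0.51x4 with:
  4x1 + 690x2 + 9x3 + 20x4 ≥ 1124   (silicon)
  x1, x2, x3, x4 ≥ 0.
The minimum-cost mix takes nothing from scrap grade C, ferromanganese, cast iron scrap — only ferrosilicon. Binding constraint: silicon.
That vertex is x2 = 1.629.
Objective = 2.43·1.629 = 3.9585.

€3.96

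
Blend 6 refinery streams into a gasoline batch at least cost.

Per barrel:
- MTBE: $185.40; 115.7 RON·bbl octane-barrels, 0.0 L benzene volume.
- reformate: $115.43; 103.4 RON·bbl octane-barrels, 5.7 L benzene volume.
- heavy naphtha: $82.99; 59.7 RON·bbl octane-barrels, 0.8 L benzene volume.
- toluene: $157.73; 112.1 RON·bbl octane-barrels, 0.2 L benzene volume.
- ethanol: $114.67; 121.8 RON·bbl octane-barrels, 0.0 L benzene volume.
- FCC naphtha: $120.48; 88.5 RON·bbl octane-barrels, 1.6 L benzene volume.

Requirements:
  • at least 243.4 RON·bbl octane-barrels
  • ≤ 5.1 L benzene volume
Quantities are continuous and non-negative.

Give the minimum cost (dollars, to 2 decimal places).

$229.15

Set it up as a linear program. Let x1 = barrels of MTBE, x2 = barrels of reformate, x3 = barrels of heavy naphtha, x4 = barrels of toluene, x5 = barrels of ethanol, x6 = barrels of FCC naphtha.
Minimize 185.4x1 + 115.43x2 + 82.99x3 + 157.73x4 + 114.67x5 + 120.48x6 with:
  115.7x1 + 103.4x2 + 59.7x3 + 112.1x4 + 121.8x5 + 88.5x6 ≥ 243.4   (octane-barrels)
  5.7x2 + 0.8x3 + 0.2x4 + 1.6x6 ≤ 5.1   (benzene volume)
  x1, x2, x3, x4, x5, x6 ≥ 0.
The cheapest feasible vertex uses only ethanol; MTBE, reformate, heavy naphtha, toluene, FCC naphtha are not used. Binding constraint: octane-barrels.
Optimal quantities: ethanol = 1.99836 barrels.
Cost = 114.67·1.99836 = 229.1519.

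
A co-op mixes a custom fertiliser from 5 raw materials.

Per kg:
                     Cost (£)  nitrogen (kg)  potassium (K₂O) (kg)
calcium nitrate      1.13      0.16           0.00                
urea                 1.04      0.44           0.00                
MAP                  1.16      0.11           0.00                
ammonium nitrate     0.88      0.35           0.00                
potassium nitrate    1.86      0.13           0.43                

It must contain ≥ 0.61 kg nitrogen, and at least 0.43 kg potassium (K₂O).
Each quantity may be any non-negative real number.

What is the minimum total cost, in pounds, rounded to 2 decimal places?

£2.99

This is a linear program. Let x1 = kg of calcium nitrate, x2 = kg of urea, x3 = kg of MAP, x4 = kg of ammonium nitrate, x5 = kg of potassium nitrate.
min 1.13x1 + 1.04x2 + 1.16x3 + 0.88x4 + 1.86x5 subject to:
  0.16x1 + 0.44x2 + 0.11x3 + 0.35x4 + 0.13x5 ≥ 0.61   (nitrogen)
  0.43x5 ≥ 0.43   (potassium (K₂O))
  x1, x2, x3, x4, x5 ≥ 0.
The cheapest feasible vertex uses only urea, potassium nitrate; calcium nitrate, MAP, ammonium nitrate are not used. The nitrogen and potassium (K₂O) requirements are met with equality.
So urea = 1.091 kg, potassium nitrate = 1 kg.
Cost = 1.04·1.091 + 1.86·1 = 2.9946.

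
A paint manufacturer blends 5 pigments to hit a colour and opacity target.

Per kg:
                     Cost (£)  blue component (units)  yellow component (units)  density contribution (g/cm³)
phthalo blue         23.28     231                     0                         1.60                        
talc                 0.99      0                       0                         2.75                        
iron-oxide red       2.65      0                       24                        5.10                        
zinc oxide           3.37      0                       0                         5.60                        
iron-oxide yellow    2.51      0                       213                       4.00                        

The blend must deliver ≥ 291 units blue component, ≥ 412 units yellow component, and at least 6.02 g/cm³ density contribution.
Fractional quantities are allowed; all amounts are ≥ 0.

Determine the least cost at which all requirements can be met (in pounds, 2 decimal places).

Set it up as a linear program. Let x1 = kg of phthalo blue, x2 = kg of talc, x3 = kg of iron-oxide red, x4 = kg of zinc oxide, x5 = kg of iron-oxide yellow.
Minimise 23.28x1 + 0.99x2 + 2.65x3 + 3.37x4 + 2.51x5 subject to:
  231x1 ≥ 291   (blue component)
  24x3 + 213x5 ≥ 412   (yellow component)
  1.6x1 + 2.75x2 + 5.1x3 + 5.6x4 + 4x5 ≥ 6.02   (density contribution)
  x1, x2, x3, x4, x5 ≥ 0.
At the optimum only phthalo blue, iron-oxide yellow are positive (talc, iron-oxide red, zinc oxide = 0). Binding constraints: blue component and yellow component.
That vertex is x1 = 1.2597, x5 = 1.9343.
Total cost: 23.28·1.2597 + 2.51·1.9343 = 34.1809.

£34.18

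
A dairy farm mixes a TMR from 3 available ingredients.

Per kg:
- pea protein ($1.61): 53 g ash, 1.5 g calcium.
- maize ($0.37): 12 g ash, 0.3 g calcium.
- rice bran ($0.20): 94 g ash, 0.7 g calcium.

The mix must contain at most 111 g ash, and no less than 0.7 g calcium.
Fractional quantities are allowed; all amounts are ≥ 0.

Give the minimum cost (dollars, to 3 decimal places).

Treat it as an LP. Let x1 = kg of pea protein, x2 = kg of maize, x3 = kg of rice bran.
Minimise 1.61x1 + 0.37x2 + 0.2x3 s.t.:
  53x1 + 12x2 + 94x3 ≤ 111   (ash)
  1.5x1 + 0.3x2 + 0.7x3 ≥ 0.7   (calcium)
  x1, x2, x3 ≥ 0.
The optimal basis is {rice bran}; pea protein, maize drop out. Binding constraint: calcium.
Optimal quantities: rice bran = 1 kg.
Total cost: 0.2·1 = 0.20000.

$0.200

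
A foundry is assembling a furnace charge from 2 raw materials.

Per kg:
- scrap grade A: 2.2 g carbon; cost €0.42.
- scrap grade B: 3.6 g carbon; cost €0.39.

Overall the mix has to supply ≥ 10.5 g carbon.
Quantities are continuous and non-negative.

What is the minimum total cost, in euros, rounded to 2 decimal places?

€1.14

Set it up as a linear program. Let x1 = kg of scrap grade A, x2 = kg of scrap grade B.
Minimise 0.42x1 + 0.39x2 with:
  2.2x1 + 3.6x2 ≥ 10.5   (carbon)
  x1, x2 ≥ 0.
At the optimum only scrap grade B is positive (scrap grade A = 0). The carbon requirement is met with equality.
Solving gives x2 = 2.917.
Hence cost = 0.39·2.917 = €1.1376.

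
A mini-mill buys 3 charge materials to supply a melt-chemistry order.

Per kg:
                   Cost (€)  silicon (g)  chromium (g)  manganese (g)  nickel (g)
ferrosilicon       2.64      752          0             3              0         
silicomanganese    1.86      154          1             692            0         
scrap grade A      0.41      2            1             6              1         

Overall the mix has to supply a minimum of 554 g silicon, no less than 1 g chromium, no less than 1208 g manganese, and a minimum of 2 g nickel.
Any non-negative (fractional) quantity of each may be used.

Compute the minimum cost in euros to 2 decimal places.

€5.03

Let x1 = kg of ferrosilicon, x2 = kg of silicomanganese, x3 = kg of scrap grade A.
Minimize 2.64x1 + 1.86x2 + 0.41x3 with:
  752x1 + 154x2 + 2x3 ≥ 554   (silicon)
  1x2 + 1x3 ≥ 1   (chromium)
  3x1 + 692x2 + 6x3 ≥ 1208   (manganese)
  1x3 ≥ 2   (nickel)
  x1, x2, x3 ≥ 0.
The optimal mix uses every input. There the silicon, manganese, nickel constraints are tight.
So ferrosilicon = 0.3778 kg, silicomanganese = 1.727 kg, scrap grade A = 2 kg.
Cost = 2.64·0.3778 + 1.86·1.727 + 0.41·2 = 5.0296.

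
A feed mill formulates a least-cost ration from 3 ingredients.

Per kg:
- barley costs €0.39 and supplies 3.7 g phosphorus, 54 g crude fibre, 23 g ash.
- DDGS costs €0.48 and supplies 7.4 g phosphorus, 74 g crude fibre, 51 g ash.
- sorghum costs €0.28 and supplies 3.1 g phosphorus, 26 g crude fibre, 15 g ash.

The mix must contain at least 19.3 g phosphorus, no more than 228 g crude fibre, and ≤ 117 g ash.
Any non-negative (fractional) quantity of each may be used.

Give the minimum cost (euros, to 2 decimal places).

€1.45

Let x1 = kg of barley, x2 = kg of DDGS, x3 = kg of sorghum.
Minimise 0.39x1 + 0.48x2 + 0.28x3 with:
  3.7x1 + 7.4x2 + 3.1x3 ≥ 19.3   (phosphorus)
  54x1 + 74x2 + 26x3 ≤ 228   (crude fibre)
  23x1 + 51x2 + 15x3 ≤ 117   (ash)
  x1, x2, x3 ≥ 0.
The optimal basis is {DDGS, sorghum}; barley drops out. There the phosphorus and ash constraints are tight.
So DDGS = 1.554 kg, sorghum = 2.516 kg.
Hence cost = 0.48·1.554 + 0.28·2.516 = €1.4504.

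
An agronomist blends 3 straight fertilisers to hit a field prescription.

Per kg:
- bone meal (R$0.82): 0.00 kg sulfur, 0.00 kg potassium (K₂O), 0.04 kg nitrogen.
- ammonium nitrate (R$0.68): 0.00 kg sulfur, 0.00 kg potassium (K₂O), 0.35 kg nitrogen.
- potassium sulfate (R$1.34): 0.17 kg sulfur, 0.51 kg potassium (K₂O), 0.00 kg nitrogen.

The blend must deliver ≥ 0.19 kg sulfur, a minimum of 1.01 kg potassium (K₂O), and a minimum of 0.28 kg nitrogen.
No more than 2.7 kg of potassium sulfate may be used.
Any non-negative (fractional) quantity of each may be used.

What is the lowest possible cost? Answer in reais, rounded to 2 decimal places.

R$3.20

Set it up as a linear program. Let x1 = kg of bone meal, x2 = kg of ammonium nitrate, x3 = kg of potassium sulfate.
Minimize 0.82x1 + 0.68x2 + 1.34x3 subject to:
  0.17x3 ≥ 0.19   (sulfur)
  0.51x3 ≥ 1.01   (potassium (K₂O))
  0.04x1 + 0.35x2 ≥ 0.28   (nitrogen)
  x3 ≤ 2.7
  x1, x2, x3 ≥ 0.
The optimal basis is {ammonium nitrate, potassium sulfate}; bone meal drops out. There the potassium (K₂O) and nitrogen constraints are tight.
Solving gives x2 = 0.8, x3 = 1.98.
Total cost: 0.68·0.8 + 1.34·1.98 = 3.1972.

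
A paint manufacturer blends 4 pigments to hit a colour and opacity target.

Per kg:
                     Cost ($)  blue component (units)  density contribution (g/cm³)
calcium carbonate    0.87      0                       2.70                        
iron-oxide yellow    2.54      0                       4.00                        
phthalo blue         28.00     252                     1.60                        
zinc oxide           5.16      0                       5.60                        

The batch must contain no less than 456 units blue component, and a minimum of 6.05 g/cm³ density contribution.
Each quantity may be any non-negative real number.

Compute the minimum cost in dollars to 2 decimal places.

$51.68

This is a linear program. Let x1 = kg of calcium carbonate, x2 = kg of iron-oxide yellow, x3 = kg of phthalo blue, x4 = kg of zinc oxide.
Minimise 0.87x1 + 2.54x2 + 28x3 + 5.16x4 subject to:
  252x3 ≥ 456   (blue component)
  2.7x1 + 4x2 + 1.6x3 + 5.6x4 ≥ 6.05   (density contribution)
  x1, x2, x3, x4 ≥ 0.
At the optimum only calcium carbonate, phthalo blue are positive (iron-oxide yellow, zinc oxide = 0). Binding constraints: blue component and density contribution.
Solving gives x1 = 1.1684, x3 = 1.8095.
Cost = 0.87·1.1684 + 28·1.8095 = 51.6825.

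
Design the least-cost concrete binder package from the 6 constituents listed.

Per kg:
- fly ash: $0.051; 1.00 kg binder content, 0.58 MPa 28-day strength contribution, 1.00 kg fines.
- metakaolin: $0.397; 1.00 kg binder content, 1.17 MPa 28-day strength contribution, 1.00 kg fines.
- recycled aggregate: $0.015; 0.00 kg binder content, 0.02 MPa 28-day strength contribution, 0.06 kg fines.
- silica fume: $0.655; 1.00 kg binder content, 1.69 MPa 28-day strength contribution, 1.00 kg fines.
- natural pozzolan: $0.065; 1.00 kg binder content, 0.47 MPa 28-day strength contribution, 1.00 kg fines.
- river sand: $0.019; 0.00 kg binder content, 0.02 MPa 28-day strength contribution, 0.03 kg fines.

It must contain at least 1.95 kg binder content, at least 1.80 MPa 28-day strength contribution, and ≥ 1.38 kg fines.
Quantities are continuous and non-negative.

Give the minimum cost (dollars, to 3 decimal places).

This is a linear program. Let x1 = kg of fly ash, x2 = kg of metakaolin, x3 = kg of recycled aggregate, x4 = kg of silica fume, x5 = kg of natural pozzolan, x6 = kg of river sand.
Minimize 0.051x1 + 0.397x2 + 0.015x3 + 0.655x4 + 0.065x5 + 0.019x6 subject to:
  1x1 + 1x2 + 1x4 + 1x5 ≥ 1.95   (binder content)
  0.58x1 + 1.17x2 + 0.02x3 + 1.69x4 + 0.47x5 + 0.02x6 ≥ 1.8   (28-day strength contribution)
  1x1 + 1x2 + 0.06x3 + 1x4 + 1x5 + 0.03x6 ≥ 1.38   (fines)
  x1, x2, x3, x4, x5, x6 ≥ 0.
The cheapest feasible vertex uses only fly ash; metakaolin, recycled aggregate, silica fume, natural pozzolan, river sand are not used. The 28-day strength contribution requirement is met with equality.
That vertex is x1 = 3.103.
Cost = 0.051·3.103 = 0.15825.

$0.158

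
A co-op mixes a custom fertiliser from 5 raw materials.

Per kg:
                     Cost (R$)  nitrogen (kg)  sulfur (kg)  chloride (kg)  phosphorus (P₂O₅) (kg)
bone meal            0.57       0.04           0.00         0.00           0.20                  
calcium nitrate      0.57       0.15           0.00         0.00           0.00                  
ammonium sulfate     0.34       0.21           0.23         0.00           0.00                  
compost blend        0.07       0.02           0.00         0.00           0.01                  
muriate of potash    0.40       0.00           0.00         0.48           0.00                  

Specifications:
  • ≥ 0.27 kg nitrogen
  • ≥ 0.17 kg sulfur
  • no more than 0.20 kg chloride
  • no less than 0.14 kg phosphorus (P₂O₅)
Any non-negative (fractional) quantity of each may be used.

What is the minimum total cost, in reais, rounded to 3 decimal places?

R$0.791

This is a linear program. Let x1 = kg of bone meal, x2 = kg of calcium nitrate, x3 = kg of ammonium sulfate, x4 = kg of compost blend, x5 = kg of muriate of potash.
Minimise 0.57x1 + 0.57x2 + 0.34x3 + 0.07x4 + 0.4x5 s.t.:
  0.04x1 + 0.15x2 + 0.21x3 + 0.02x4 ≥ 0.27   (nitrogen)
  0.23x3 ≥ 0.17   (sulfur)
  0.48x5 ≤ 0.2   (chloride)
  0.2x1 + 0.01x4 ≥ 0.14   (phosphorus (P₂O₅))
  x1, x2, x3, x4, x5 ≥ 0.
The cheapest feasible vertex uses only bone meal, ammonium sulfate; calcium nitrate, compost blend, muriate of potash are not used. Binding constraints: nitrogen and phosphorus (P₂O₅).
Solving gives x1 = 0.7, x3 = 1.152.
Objective = 0.57·0.7 + 0.34·1.152 = 0.79068.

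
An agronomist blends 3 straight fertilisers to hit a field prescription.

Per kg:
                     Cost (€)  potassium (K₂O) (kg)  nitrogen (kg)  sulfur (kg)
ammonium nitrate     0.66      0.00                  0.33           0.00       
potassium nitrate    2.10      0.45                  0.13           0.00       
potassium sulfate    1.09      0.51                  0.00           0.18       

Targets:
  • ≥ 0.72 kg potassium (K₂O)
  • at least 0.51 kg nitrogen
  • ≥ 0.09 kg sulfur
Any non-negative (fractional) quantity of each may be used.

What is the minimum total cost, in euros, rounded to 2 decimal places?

€2.56

Let x1 = kg of ammonium nitrate, x2 = kg of potassium nitrate, x3 = kg of potassium sulfate.
min 0.66x1 + 2.1x2 + 1.09x3 with:
  0.45x2 + 0.51x3 ≥ 0.72   (potassium (K₂O))
  0.33x1 + 0.13x2 ≥ 0.51   (nitrogen)
  0.18x3 ≥ 0.09   (sulfur)
  x1, x2, x3 ≥ 0.
The cheapest feasible vertex uses only ammonium nitrate, potassium sulfate; potassium nitrate is not used. There the potassium (K₂O) and nitrogen constraints are tight.
Solving gives x1 = 1.545, x3 = 1.412.
Total cost: 0.66·1.545 + 1.09·1.412 = 2.5588.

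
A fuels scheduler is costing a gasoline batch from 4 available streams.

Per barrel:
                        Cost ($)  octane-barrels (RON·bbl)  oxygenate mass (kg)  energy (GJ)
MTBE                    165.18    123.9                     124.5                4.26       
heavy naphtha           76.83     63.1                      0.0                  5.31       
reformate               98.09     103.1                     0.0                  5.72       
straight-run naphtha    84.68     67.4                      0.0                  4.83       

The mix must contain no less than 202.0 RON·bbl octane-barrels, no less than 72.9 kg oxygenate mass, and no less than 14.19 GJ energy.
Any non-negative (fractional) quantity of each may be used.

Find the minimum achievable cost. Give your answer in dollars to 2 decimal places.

Treat it as an LP. Let x1 = barrels of MTBE, x2 = barrels of heavy naphtha, x3 = barrels of reformate, x4 = barrels of straight-run naphtha.
min 165.18x1 + 76.83x2 + 98.09x3 + 84.68x4 s.t.:
  123.9x1 + 63.1x2 + 103.1x3 + 67.4x4 ≥ 202   (octane-barrels)
  124.5x1 ≥ 72.9   (oxygenate mass)
  4.26x1 + 5.31x2 + 5.72x3 + 4.83x4 ≥ 14.19   (energy)
  x1, x2, x3, x4 ≥ 0.
The optimal basis is {MTBE, heavy naphtha}; reformate, straight-run naphtha drop out. There the oxygenate mass and energy constraints are tight.
Solving gives x1 = 0.585542, x2 = 2.20256.
Objective = 165.18·0.585542 + 76.83·2.20256 = 265.9425.

$265.94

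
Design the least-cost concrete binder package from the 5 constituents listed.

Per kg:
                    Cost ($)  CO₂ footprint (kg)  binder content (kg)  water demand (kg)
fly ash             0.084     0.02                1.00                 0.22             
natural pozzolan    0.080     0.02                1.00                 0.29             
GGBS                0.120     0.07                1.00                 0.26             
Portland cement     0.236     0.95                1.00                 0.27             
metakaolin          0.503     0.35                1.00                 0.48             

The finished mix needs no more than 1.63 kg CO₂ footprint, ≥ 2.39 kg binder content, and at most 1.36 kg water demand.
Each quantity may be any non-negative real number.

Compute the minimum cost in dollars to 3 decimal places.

Set it up as a linear program. Let x1 = kg of fly ash, x2 = kg of natural pozzolan, x3 = kg of GGBS, x4 = kg of Portland cement, x5 = kg of metakaolin.
Minimise 0.084x1 + 0.08x2 + 0.12x3 + 0.236x4 + 0.503x5 subject to:
  0.02x1 + 0.02x2 + 0.07x3 + 0.95x4 + 0.35x5 ≤ 1.63   (CO₂ footprint)
  1x1 + 1x2 + 1x3 + 1x4 + 1x5 ≥ 2.39   (binder content)
  0.22x1 + 0.29x2 + 0.26x3 + 0.27x4 + 0.48x5 ≤ 1.36   (water demand)
  x1, x2, x3, x4, x5 ≥ 0.
The optimal basis is {natural pozzolan}; fly ash, GGBS, Portland cement, metakaolin drop out. The binder content requirement is met with equality.
That vertex is x2 = 2.39.
Total cost: 0.08·2.39 = 0.19120.

$0.191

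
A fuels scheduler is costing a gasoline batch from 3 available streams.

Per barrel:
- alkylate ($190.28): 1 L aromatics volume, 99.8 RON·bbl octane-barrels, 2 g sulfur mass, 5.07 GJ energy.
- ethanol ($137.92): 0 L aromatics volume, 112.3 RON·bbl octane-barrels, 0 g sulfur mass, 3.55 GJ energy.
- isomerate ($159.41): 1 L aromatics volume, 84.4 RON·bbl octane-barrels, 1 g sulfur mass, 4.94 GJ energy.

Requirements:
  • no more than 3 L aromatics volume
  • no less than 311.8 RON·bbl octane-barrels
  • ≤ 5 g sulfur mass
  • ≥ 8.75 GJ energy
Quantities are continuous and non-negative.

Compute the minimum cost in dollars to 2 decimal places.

$382.93

Let x1 = barrels of alkylate, x2 = barrels of ethanol, x3 = barrels of isomerate.
Minimize 190.28x1 + 137.92x2 + 159.41x3 s.t.:
  1x1 + 1x3 ≤ 3   (aromatics volume)
  99.8x1 + 112.3x2 + 84.4x3 ≥ 311.8   (octane-barrels)
  2x1 + 1x3 ≤ 5   (sulfur mass)
  5.07x1 + 3.55x2 + 4.94x3 ≥ 8.75   (energy)
  x1, x2, x3 ≥ 0.
The cheapest feasible vertex uses only ethanol; alkylate, isomerate are not used. Binding constraint: octane-barrels.
Solving gives x2 = 2.7765.
Cost = 137.92·2.7765 = 382.9349.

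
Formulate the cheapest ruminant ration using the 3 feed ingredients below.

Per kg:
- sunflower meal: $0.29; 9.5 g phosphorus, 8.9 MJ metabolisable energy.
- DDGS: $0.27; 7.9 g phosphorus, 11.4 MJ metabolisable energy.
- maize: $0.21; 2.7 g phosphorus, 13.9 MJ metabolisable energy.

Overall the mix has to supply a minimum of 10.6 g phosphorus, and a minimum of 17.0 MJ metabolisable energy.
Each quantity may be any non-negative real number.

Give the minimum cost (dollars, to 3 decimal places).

$0.382

Let x1 = kg of sunflower meal, x2 = kg of DDGS, x3 = kg of maize.
min 0.29x1 + 0.27x2 + 0.21x3 s.t.:
  9.5x1 + 7.9x2 + 2.7x3 ≥ 10.6   (phosphorus)
  8.9x1 + 11.4x2 + 13.9x3 ≥ 17   (metabolisable energy)
  x1, x2, x3 ≥ 0.
At the optimum only DDGS, maize are positive (sunflower meal = 0). The phosphorus and metabolisable energy requirements are met with equality.
That vertex is x2 = 1.284, x3 = 0.1703.
Cost = 0.27·1.284 + 0.21·0.1703 = 0.38244.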